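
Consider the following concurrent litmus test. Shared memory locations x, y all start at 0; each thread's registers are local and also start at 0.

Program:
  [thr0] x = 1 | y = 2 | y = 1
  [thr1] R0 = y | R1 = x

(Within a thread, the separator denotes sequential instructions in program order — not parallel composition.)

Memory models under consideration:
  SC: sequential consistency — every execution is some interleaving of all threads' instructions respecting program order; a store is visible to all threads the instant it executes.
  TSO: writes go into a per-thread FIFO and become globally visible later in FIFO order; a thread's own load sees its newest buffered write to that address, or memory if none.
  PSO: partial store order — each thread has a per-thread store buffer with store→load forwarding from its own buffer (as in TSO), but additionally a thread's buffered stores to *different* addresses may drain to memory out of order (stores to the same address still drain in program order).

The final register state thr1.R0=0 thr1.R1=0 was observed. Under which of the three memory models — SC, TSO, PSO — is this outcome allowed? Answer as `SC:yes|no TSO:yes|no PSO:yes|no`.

outcome vector order: (thr1.R0,thr1.R1)
SC (4): (0,0) (0,1) (1,1) (2,1)
TSO (4): (0,0) (0,1) (1,1) (2,1)
PSO (6): (0,0) (0,1) (1,0) (1,1) (2,0) (2,1)
target (0,0) ∈ {SC,TSO,PSO}

SC:yes TSO:yes PSO:yes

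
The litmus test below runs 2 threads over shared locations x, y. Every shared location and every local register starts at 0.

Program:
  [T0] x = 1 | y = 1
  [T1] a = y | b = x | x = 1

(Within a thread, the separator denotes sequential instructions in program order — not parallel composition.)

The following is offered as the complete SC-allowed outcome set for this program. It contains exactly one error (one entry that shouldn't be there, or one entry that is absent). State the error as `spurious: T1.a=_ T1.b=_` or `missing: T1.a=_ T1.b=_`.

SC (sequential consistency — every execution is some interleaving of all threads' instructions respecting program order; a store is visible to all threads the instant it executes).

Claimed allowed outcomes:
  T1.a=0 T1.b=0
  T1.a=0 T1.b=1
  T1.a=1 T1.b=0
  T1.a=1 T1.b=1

outcome vector order: (T1.a,T1.b)
SC: 3 outcomes — {00 01 11}
claimed∖SC = {10}

spurious: T1.a=1 T1.b=0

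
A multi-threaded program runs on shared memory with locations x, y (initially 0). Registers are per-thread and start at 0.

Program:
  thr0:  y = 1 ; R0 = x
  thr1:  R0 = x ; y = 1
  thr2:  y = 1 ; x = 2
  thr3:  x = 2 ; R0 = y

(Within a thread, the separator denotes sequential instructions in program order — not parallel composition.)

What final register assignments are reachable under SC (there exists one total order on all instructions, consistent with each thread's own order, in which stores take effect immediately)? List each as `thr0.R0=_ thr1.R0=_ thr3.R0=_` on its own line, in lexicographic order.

thr0.R0=0 thr1.R0=0 thr3.R0=1
thr0.R0=0 thr1.R0=2 thr3.R0=1
thr0.R0=2 thr1.R0=0 thr3.R0=0
thr0.R0=2 thr1.R0=0 thr3.R0=1
thr0.R0=2 thr1.R0=2 thr3.R0=0
thr0.R0=2 thr1.R0=2 thr3.R0=1

outcome vector order: (thr0.R0,thr1.R0,thr3.R0)
|SC outcomes| = 6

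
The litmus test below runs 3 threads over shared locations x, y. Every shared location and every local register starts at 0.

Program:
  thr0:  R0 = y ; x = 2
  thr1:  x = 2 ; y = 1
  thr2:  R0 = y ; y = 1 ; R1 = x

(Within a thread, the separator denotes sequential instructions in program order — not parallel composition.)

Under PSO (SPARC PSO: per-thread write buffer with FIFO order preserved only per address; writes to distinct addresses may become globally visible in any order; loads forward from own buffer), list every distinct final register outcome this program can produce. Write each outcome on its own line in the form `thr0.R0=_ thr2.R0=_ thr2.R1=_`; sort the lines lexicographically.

thr0.R0=0 thr2.R0=0 thr2.R1=0
thr0.R0=0 thr2.R0=0 thr2.R1=2
thr0.R0=0 thr2.R0=1 thr2.R1=0
thr0.R0=0 thr2.R0=1 thr2.R1=2
thr0.R0=1 thr2.R0=0 thr2.R1=0
thr0.R0=1 thr2.R0=0 thr2.R1=2
thr0.R0=1 thr2.R0=1 thr2.R1=0
thr0.R0=1 thr2.R0=1 thr2.R1=2

outcome vector order: (thr0.R0,thr2.R0,thr2.R1)
|PSO outcomes| = 8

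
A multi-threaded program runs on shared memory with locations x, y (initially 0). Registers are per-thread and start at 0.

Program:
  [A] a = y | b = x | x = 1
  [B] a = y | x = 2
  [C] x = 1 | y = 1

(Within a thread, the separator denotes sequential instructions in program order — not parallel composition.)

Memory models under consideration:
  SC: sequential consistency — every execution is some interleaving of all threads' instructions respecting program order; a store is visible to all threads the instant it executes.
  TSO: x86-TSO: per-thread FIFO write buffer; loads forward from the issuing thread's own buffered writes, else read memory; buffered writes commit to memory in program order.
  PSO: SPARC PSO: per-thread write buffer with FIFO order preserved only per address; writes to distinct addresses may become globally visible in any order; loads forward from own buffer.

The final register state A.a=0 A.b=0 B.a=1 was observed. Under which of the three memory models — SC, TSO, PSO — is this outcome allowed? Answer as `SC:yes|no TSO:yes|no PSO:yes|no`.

SC:yes TSO:yes PSO:yes

outcome vector order: (A.a,A.b,B.a)
under SC → <0 0 0>; <0 0 1>; <0 1 0>; <0 1 1>; <0 2 0>; <0 2 1>; <1 1 0>; <1 1 1>; <1 2 0>; <1 2 1>
under TSO → <0 0 0>; <0 0 1>; <0 1 0>; <0 1 1>; <0 2 0>; <0 2 1>; <1 1 0>; <1 1 1>; <1 2 0>; <1 2 1>
under PSO → <0 0 0>; <0 0 1>; <0 1 0>; <0 1 1>; <0 2 0>; <0 2 1>; <1 0 0>; <1 0 1>; <1 1 0>; <1 1 1>; <1 2 0>; <1 2 1>
target <0 0 1> ∈ {SC,TSO,PSO}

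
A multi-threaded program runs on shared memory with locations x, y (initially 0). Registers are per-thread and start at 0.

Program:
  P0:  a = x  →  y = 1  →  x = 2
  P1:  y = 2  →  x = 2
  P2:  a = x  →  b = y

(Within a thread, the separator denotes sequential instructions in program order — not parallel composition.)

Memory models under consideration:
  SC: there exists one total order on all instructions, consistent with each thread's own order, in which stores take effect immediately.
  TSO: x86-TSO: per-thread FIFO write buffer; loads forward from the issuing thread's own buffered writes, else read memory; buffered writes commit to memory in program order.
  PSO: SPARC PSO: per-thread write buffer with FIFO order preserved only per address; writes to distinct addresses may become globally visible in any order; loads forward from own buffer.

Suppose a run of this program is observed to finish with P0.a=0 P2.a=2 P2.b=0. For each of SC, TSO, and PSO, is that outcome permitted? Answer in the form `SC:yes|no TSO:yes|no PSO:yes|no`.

outcome vector order: (P0.a,P2.a,P2.b)
[SC] allowed = {000; 001; 002; 021; 022; 200; 201; 202; 221; 222}
[TSO] allowed = {000; 001; 002; 021; 022; 200; 201; 202; 221; 222}
[PSO] allowed = {000; 001; 002; 020; 021; 022; 200; 201; 202; 220; 221; 222}
target 020 ∈ {PSO}

SC:no TSO:no PSO:yes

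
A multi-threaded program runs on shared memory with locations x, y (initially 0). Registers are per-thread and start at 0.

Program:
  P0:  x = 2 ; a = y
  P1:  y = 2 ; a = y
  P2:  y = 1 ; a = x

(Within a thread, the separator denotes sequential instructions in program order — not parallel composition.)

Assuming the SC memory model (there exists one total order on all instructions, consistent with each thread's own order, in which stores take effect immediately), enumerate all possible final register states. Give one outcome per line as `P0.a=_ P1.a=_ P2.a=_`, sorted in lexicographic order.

outcome vector order: (P0.a,P1.a,P2.a)
|SC outcomes| = 9

P0.a=0 P1.a=1 P2.a=2
P0.a=0 P1.a=2 P2.a=2
P0.a=1 P1.a=1 P2.a=0
P0.a=1 P1.a=1 P2.a=2
P0.a=1 P1.a=2 P2.a=0
P0.a=1 P1.a=2 P2.a=2
P0.a=2 P1.a=1 P2.a=2
P0.a=2 P1.a=2 P2.a=0
P0.a=2 P1.a=2 P2.a=2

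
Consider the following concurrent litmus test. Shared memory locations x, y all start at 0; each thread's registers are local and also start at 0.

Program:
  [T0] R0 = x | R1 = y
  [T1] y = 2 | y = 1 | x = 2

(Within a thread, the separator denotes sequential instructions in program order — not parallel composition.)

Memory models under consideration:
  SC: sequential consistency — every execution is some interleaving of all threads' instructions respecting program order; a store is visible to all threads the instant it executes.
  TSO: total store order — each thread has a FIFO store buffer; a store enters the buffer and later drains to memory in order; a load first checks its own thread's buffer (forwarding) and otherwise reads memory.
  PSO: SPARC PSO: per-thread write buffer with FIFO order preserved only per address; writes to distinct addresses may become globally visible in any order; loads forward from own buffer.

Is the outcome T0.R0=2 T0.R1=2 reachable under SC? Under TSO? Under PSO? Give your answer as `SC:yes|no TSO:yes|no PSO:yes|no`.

outcome vector order: (T0.R0,T0.R1)
SC: 4 outcomes — {(0,0); (0,1); (0,2); (2,1)}
TSO: 4 outcomes — {(0,0); (0,1); (0,2); (2,1)}
PSO: 6 outcomes — {(0,0); (0,1); (0,2); (2,0); (2,1); (2,2)}
target (2,2) ∈ {PSO}

SC:no TSO:no PSO:yes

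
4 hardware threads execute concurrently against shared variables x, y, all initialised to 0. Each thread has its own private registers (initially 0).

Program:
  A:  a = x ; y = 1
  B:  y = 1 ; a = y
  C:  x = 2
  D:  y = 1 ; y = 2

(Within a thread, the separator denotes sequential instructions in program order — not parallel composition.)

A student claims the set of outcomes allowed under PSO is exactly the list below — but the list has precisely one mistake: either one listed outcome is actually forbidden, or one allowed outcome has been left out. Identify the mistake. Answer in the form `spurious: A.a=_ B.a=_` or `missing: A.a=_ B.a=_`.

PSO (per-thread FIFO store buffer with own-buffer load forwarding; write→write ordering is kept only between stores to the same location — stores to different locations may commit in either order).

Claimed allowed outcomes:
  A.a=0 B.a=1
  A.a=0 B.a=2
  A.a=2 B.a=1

missing: A.a=2 B.a=2

outcome vector order: (A.a,B.a)
[PSO] allowed = {01, 02, 21, 22}
PSO∖claimed = {22}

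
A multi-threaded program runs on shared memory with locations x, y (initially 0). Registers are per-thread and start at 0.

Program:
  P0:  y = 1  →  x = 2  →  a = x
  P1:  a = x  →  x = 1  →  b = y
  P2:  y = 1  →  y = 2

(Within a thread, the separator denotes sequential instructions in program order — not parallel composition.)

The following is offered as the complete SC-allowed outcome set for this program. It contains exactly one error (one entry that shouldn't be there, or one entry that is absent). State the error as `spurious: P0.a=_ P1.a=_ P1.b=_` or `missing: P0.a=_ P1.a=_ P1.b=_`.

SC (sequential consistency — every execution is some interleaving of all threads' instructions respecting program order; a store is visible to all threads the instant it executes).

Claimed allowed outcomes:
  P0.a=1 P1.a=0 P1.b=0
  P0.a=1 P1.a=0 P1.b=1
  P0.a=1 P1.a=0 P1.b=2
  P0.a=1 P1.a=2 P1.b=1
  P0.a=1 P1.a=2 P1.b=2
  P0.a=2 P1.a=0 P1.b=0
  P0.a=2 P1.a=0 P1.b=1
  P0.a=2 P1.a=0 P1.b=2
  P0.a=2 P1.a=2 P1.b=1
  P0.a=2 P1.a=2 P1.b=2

spurious: P0.a=1 P1.a=0 P1.b=0

outcome vector order: (P0.a,P1.a,P1.b)
under SC → 1/0/1, 1/0/2, 1/2/1, 1/2/2, 2/0/0, 2/0/1, 2/0/2, 2/2/1, 2/2/2
claimed∖SC = {1/0/0}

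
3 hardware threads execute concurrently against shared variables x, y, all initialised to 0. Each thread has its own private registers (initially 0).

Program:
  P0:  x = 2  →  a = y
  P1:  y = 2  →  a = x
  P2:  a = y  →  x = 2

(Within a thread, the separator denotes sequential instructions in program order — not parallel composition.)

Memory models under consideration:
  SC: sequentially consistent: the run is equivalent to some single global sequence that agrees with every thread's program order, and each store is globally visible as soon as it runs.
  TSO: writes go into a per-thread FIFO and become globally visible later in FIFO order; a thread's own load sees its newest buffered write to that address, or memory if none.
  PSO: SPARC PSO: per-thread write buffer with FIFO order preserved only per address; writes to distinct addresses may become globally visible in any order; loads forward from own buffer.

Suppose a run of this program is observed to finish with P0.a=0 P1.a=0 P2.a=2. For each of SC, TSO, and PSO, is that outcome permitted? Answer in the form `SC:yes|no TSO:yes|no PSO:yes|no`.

outcome vector order: (P0.a,P1.a,P2.a)
[SC] allowed = {(0,2,0) (0,2,2) (2,0,0) (2,0,2) (2,2,0) (2,2,2)}
[TSO] allowed = {(0,0,0) (0,0,2) (0,2,0) (0,2,2) (2,0,0) (2,0,2) (2,2,0) (2,2,2)}
[PSO] allowed = {(0,0,0) (0,0,2) (0,2,0) (0,2,2) (2,0,0) (2,0,2) (2,2,0) (2,2,2)}
target (0,0,2) ∈ {TSO,PSO}

SC:no TSO:yes PSO:yes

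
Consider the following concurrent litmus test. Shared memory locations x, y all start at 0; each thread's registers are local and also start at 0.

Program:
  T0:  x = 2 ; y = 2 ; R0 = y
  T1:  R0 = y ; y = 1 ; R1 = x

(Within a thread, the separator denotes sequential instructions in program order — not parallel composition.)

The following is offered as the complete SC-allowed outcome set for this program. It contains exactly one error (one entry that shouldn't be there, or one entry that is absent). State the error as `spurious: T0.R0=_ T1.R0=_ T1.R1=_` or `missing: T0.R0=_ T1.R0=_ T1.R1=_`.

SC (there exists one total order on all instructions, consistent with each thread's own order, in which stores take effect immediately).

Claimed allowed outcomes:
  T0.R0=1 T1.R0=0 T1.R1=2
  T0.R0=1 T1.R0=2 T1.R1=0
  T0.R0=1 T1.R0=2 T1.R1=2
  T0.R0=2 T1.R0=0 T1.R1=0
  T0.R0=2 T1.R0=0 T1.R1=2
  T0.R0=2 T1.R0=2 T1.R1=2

outcome vector order: (T0.R0,T1.R0,T1.R1)
SC (5): 102 122 200 202 222
claimed∖SC = {120}

spurious: T0.R0=1 T1.R0=2 T1.R1=0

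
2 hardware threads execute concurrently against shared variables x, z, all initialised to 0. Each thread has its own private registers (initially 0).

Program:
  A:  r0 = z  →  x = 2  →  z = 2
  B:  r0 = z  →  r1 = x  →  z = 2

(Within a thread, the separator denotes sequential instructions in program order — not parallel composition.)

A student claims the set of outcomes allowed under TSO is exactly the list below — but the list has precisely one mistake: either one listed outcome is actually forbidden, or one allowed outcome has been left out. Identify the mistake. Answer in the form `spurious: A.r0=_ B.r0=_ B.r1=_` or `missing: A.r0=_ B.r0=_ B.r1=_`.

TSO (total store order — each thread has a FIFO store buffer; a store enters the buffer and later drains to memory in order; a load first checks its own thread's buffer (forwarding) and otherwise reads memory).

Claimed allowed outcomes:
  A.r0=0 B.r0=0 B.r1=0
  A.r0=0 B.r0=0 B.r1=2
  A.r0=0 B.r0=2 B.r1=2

missing: A.r0=2 B.r0=0 B.r1=0

outcome vector order: (A.r0,B.r0,B.r1)
TSO: 4 outcomes — {000, 002, 022, 200}
TSO∖claimed = {200}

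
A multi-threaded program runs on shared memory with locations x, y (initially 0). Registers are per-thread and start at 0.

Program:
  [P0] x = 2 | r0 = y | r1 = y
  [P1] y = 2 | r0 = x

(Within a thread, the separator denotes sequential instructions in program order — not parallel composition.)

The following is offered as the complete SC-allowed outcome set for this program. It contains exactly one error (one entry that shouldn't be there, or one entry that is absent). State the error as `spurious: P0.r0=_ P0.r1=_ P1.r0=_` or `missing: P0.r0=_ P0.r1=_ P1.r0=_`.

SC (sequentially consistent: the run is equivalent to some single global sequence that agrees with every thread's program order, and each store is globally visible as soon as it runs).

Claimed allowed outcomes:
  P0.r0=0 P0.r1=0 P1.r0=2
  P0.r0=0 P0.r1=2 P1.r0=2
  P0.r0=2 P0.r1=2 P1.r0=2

outcome vector order: (P0.r0,P0.r1,P1.r0)
under SC → (0,0,2); (0,2,2); (2,2,0); (2,2,2)
SC∖claimed = {(2,2,0)}

missing: P0.r0=2 P0.r1=2 P1.r0=0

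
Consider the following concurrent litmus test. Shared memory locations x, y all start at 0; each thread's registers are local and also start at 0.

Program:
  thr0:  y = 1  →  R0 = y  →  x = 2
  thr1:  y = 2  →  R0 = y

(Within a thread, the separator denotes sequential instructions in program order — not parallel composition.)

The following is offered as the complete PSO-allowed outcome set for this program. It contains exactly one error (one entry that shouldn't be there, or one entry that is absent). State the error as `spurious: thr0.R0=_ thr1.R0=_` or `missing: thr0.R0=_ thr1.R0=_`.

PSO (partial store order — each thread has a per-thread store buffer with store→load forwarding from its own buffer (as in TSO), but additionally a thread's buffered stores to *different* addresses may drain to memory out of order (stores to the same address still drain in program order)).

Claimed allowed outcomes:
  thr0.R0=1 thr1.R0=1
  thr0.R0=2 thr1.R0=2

outcome vector order: (thr0.R0,thr1.R0)
under PSO → <1 1>; <1 2>; <2 2>
PSO∖claimed = {<1 2>}

missing: thr0.R0=1 thr1.R0=2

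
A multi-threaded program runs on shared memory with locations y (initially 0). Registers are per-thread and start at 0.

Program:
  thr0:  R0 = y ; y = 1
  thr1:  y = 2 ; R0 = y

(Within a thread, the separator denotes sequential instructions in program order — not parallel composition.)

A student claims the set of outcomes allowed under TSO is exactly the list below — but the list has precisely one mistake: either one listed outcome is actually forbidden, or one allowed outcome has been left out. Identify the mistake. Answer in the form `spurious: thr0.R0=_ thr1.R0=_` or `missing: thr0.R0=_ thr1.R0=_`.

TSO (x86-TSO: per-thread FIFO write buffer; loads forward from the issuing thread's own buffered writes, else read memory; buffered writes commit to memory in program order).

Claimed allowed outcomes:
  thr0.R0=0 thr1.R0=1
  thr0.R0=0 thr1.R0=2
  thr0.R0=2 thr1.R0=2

outcome vector order: (thr0.R0,thr1.R0)
[TSO] allowed = {(0,1), (0,2), (2,1), (2,2)}
TSO∖claimed = {(2,1)}

missing: thr0.R0=2 thr1.R0=1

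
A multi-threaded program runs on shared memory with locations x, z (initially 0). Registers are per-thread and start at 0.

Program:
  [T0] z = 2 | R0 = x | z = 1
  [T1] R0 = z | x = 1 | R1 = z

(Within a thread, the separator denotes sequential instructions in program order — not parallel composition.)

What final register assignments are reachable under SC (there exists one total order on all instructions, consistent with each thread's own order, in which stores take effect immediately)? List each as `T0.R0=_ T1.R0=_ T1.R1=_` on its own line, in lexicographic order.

T0.R0=0 T1.R0=0 T1.R1=1
T0.R0=0 T1.R0=0 T1.R1=2
T0.R0=0 T1.R0=1 T1.R1=1
T0.R0=0 T1.R0=2 T1.R1=1
T0.R0=0 T1.R0=2 T1.R1=2
T0.R0=1 T1.R0=0 T1.R1=0
T0.R0=1 T1.R0=0 T1.R1=1
T0.R0=1 T1.R0=0 T1.R1=2
T0.R0=1 T1.R0=2 T1.R1=1
T0.R0=1 T1.R0=2 T1.R1=2

outcome vector order: (T0.R0,T1.R0,T1.R1)
|SC outcomes| = 10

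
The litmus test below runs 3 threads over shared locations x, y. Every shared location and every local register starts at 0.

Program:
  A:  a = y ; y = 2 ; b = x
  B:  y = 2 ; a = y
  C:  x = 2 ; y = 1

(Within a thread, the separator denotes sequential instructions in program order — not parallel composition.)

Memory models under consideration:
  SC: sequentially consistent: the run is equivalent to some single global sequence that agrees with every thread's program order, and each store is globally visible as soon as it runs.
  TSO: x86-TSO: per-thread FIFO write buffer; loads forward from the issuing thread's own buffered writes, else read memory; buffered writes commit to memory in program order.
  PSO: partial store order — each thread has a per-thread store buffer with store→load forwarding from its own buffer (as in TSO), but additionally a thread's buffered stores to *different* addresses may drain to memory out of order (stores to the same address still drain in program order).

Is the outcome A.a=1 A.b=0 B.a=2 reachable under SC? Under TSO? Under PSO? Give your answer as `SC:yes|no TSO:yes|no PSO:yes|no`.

outcome vector order: (A.a,A.b,B.a)
under SC → <0 0 1>, <0 0 2>, <0 2 1>, <0 2 2>, <1 2 1>, <1 2 2>, <2 0 1>, <2 0 2>, <2 2 1>, <2 2 2>
under TSO → <0 0 1>, <0 0 2>, <0 2 1>, <0 2 2>, <1 2 1>, <1 2 2>, <2 0 1>, <2 0 2>, <2 2 1>, <2 2 2>
under PSO → <0 0 1>, <0 0 2>, <0 2 1>, <0 2 2>, <1 0 1>, <1 0 2>, <1 2 1>, <1 2 2>, <2 0 1>, <2 0 2>, <2 2 1>, <2 2 2>
target <1 0 2> ∈ {PSO}

SC:no TSO:no PSO:yes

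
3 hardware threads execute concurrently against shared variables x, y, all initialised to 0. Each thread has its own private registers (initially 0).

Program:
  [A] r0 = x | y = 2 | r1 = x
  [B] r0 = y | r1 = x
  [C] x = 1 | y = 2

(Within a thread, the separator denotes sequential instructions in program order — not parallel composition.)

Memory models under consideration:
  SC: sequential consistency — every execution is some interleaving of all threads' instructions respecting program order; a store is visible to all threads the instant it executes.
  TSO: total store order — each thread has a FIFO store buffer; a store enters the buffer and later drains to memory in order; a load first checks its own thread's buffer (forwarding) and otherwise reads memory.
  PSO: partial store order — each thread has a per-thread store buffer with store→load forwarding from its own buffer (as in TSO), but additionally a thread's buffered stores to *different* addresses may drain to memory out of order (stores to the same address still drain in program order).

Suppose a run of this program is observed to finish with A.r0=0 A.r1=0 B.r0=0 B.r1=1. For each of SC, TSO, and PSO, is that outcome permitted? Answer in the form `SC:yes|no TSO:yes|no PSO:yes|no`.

SC:yes TSO:yes PSO:yes

outcome vector order: (A.r0,A.r1,B.r0,B.r1)
[SC] allowed = {0/0/0/0; 0/0/0/1; 0/0/2/0; 0/0/2/1; 0/1/0/0; 0/1/0/1; 0/1/2/0; 0/1/2/1; 1/1/0/0; 1/1/0/1; 1/1/2/1}
[TSO] allowed = {0/0/0/0; 0/0/0/1; 0/0/2/0; 0/0/2/1; 0/1/0/0; 0/1/0/1; 0/1/2/0; 0/1/2/1; 1/1/0/0; 1/1/0/1; 1/1/2/1}
[PSO] allowed = {0/0/0/0; 0/0/0/1; 0/0/2/0; 0/0/2/1; 0/1/0/0; 0/1/0/1; 0/1/2/0; 0/1/2/1; 1/1/0/0; 1/1/0/1; 1/1/2/0; 1/1/2/1}
target 0/0/0/1 ∈ {SC,TSO,PSO}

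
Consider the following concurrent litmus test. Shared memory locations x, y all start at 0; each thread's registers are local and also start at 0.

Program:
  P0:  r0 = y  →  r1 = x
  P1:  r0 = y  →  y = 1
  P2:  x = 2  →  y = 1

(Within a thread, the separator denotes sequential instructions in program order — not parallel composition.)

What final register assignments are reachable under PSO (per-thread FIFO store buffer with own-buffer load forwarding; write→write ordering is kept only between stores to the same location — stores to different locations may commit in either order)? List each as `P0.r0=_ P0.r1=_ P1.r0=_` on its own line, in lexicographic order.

outcome vector order: (P0.r0,P0.r1,P1.r0)
|PSO outcomes| = 8

P0.r0=0 P0.r1=0 P1.r0=0
P0.r0=0 P0.r1=0 P1.r0=1
P0.r0=0 P0.r1=2 P1.r0=0
P0.r0=0 P0.r1=2 P1.r0=1
P0.r0=1 P0.r1=0 P1.r0=0
P0.r0=1 P0.r1=0 P1.r0=1
P0.r0=1 P0.r1=2 P1.r0=0
P0.r0=1 P0.r1=2 P1.r0=1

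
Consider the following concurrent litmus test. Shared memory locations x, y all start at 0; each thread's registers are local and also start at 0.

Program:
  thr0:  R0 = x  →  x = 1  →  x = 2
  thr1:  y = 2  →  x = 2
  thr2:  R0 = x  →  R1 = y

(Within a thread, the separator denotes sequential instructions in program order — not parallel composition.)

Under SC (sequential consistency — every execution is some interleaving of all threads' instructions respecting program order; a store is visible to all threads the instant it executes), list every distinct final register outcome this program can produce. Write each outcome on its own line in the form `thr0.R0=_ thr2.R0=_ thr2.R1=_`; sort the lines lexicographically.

outcome vector order: (thr0.R0,thr2.R0,thr2.R1)
|SC outcomes| = 10

thr0.R0=0 thr2.R0=0 thr2.R1=0
thr0.R0=0 thr2.R0=0 thr2.R1=2
thr0.R0=0 thr2.R0=1 thr2.R1=0
thr0.R0=0 thr2.R0=1 thr2.R1=2
thr0.R0=0 thr2.R0=2 thr2.R1=0
thr0.R0=0 thr2.R0=2 thr2.R1=2
thr0.R0=2 thr2.R0=0 thr2.R1=0
thr0.R0=2 thr2.R0=0 thr2.R1=2
thr0.R0=2 thr2.R0=1 thr2.R1=2
thr0.R0=2 thr2.R0=2 thr2.R1=2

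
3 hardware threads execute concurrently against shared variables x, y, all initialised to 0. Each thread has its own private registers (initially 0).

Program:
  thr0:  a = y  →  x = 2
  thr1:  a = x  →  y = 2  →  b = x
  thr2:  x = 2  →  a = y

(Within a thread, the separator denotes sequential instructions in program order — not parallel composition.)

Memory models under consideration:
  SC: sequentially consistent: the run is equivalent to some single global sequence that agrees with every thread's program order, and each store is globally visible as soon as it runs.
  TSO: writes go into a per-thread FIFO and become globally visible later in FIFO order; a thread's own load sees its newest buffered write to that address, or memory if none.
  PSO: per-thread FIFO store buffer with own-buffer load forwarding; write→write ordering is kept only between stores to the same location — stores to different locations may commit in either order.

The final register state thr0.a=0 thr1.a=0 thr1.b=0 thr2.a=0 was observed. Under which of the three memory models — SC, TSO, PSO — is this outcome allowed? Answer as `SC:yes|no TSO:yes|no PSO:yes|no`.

SC:no TSO:yes PSO:yes

outcome vector order: (thr0.a,thr1.a,thr1.b,thr2.a)
SC: 10 outcomes — {<0 0 0 2>, <0 0 2 0>, <0 0 2 2>, <0 2 2 0>, <0 2 2 2>, <2 0 0 2>, <2 0 2 0>, <2 0 2 2>, <2 2 2 0>, <2 2 2 2>}
TSO: 12 outcomes — {<0 0 0 0>, <0 0 0 2>, <0 0 2 0>, <0 0 2 2>, <0 2 2 0>, <0 2 2 2>, <2 0 0 0>, <2 0 0 2>, <2 0 2 0>, <2 0 2 2>, <2 2 2 0>, <2 2 2 2>}
PSO: 12 outcomes — {<0 0 0 0>, <0 0 0 2>, <0 0 2 0>, <0 0 2 2>, <0 2 2 0>, <0 2 2 2>, <2 0 0 0>, <2 0 0 2>, <2 0 2 0>, <2 0 2 2>, <2 2 2 0>, <2 2 2 2>}
target <0 0 0 0> ∈ {TSO,PSO}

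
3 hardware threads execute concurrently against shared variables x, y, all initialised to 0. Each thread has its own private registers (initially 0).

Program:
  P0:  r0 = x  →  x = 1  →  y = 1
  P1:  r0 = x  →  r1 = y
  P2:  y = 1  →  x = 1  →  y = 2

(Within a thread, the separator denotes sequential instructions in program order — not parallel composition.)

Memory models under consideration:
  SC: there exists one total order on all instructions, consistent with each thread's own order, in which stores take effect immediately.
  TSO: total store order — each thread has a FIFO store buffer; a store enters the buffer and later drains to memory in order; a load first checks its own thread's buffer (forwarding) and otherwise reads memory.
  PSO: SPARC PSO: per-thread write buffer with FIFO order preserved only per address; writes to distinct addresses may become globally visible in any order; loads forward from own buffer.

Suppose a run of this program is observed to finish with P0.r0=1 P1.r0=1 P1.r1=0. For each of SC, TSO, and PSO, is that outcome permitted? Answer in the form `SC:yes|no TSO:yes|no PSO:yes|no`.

outcome vector order: (P0.r0,P1.r0,P1.r1)
[SC] allowed = {000, 001, 002, 010, 011, 012, 100, 101, 102, 111, 112}
[TSO] allowed = {000, 001, 002, 010, 011, 012, 100, 101, 102, 111, 112}
[PSO] allowed = {000, 001, 002, 010, 011, 012, 100, 101, 102, 110, 111, 112}
target 110 ∈ {PSO}

SC:no TSO:no PSO:yes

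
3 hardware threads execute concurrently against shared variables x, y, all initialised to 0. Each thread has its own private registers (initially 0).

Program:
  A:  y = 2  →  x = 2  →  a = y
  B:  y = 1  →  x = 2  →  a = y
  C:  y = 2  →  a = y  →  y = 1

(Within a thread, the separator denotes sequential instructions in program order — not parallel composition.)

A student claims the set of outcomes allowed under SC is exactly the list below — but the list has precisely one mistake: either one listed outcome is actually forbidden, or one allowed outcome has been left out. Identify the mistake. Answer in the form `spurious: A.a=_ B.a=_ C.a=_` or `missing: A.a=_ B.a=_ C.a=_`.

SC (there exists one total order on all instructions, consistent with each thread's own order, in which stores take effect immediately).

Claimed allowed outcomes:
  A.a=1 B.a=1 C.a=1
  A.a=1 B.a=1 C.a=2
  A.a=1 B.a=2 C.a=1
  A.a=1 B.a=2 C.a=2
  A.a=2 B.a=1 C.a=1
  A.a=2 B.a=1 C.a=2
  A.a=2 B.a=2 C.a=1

outcome vector order: (A.a,B.a,C.a)
under SC → 111, 112, 121, 122, 211, 212, 221, 222
SC∖claimed = {222}

missing: A.a=2 B.a=2 C.a=2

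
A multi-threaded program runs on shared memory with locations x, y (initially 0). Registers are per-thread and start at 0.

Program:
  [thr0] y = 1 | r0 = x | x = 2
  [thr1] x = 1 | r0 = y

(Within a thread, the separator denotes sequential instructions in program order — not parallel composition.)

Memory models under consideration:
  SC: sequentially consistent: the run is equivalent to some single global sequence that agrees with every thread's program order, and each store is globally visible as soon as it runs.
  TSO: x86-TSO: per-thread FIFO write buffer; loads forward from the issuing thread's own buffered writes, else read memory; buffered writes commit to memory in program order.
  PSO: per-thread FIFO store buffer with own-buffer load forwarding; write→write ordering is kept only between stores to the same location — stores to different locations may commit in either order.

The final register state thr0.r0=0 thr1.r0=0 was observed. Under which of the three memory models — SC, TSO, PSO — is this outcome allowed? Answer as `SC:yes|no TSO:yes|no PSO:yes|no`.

outcome vector order: (thr0.r0,thr1.r0)
SC: 3 outcomes — {01, 10, 11}
TSO: 4 outcomes — {00, 01, 10, 11}
PSO: 4 outcomes — {00, 01, 10, 11}
target 00 ∈ {TSO,PSO}

SC:no TSO:yes PSO:yes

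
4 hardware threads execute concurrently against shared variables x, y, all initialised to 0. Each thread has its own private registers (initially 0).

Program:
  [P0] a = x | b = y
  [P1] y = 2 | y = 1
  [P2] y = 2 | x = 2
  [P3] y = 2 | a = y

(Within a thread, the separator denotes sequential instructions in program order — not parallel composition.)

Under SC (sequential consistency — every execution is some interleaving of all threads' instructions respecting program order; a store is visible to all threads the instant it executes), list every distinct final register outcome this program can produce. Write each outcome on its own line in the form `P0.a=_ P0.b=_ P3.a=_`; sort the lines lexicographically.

outcome vector order: (P0.a,P0.b,P3.a)
|SC outcomes| = 10

P0.a=0 P0.b=0 P3.a=1
P0.a=0 P0.b=0 P3.a=2
P0.a=0 P0.b=1 P3.a=1
P0.a=0 P0.b=1 P3.a=2
P0.a=0 P0.b=2 P3.a=1
P0.a=0 P0.b=2 P3.a=2
P0.a=2 P0.b=1 P3.a=1
P0.a=2 P0.b=1 P3.a=2
P0.a=2 P0.b=2 P3.a=1
P0.a=2 P0.b=2 P3.a=2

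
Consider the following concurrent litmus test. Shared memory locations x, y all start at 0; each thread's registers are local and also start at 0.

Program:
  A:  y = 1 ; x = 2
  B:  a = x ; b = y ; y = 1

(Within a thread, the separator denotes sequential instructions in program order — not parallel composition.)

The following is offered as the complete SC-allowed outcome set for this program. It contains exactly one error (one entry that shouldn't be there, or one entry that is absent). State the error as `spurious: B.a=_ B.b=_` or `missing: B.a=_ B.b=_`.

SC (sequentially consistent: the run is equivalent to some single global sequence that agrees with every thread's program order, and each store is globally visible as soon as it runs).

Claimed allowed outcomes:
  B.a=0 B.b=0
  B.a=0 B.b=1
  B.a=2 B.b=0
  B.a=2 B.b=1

spurious: B.a=2 B.b=0

outcome vector order: (B.a,B.b)
SC (3): 0/0; 0/1; 2/1
claimed∖SC = {2/0}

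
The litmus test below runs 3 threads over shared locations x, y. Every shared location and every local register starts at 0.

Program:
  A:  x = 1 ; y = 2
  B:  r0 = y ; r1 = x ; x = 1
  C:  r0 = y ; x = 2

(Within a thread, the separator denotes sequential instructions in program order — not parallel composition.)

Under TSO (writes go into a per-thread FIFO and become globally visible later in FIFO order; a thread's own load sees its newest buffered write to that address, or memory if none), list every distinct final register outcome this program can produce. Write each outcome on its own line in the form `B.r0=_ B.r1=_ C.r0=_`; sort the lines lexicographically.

B.r0=0 B.r1=0 C.r0=0
B.r0=0 B.r1=0 C.r0=2
B.r0=0 B.r1=1 C.r0=0
B.r0=0 B.r1=1 C.r0=2
B.r0=0 B.r1=2 C.r0=0
B.r0=0 B.r1=2 C.r0=2
B.r0=2 B.r1=1 C.r0=0
B.r0=2 B.r1=1 C.r0=2
B.r0=2 B.r1=2 C.r0=0
B.r0=2 B.r1=2 C.r0=2

outcome vector order: (B.r0,B.r1,C.r0)
|TSO outcomes| = 10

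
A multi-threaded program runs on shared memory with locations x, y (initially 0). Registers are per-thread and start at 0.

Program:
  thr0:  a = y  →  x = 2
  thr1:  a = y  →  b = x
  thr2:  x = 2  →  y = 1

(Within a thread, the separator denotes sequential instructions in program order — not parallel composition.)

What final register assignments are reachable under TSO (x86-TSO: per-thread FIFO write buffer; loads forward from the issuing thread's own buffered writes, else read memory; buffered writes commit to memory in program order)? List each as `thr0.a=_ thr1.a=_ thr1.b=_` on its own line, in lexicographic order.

thr0.a=0 thr1.a=0 thr1.b=0
thr0.a=0 thr1.a=0 thr1.b=2
thr0.a=0 thr1.a=1 thr1.b=2
thr0.a=1 thr1.a=0 thr1.b=0
thr0.a=1 thr1.a=0 thr1.b=2
thr0.a=1 thr1.a=1 thr1.b=2

outcome vector order: (thr0.a,thr1.a,thr1.b)
|TSO outcomes| = 6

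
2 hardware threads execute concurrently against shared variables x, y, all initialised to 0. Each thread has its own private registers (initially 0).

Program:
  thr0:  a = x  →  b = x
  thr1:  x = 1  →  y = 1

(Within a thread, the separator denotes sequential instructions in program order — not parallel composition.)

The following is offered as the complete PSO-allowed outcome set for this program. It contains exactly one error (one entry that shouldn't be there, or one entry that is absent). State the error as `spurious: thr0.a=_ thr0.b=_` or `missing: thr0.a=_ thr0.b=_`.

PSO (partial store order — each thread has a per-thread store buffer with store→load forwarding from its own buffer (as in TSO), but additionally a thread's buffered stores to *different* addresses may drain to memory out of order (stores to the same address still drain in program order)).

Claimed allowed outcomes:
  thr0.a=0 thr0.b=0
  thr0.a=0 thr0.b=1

missing: thr0.a=1 thr0.b=1

outcome vector order: (thr0.a,thr0.b)
PSO: 3 outcomes — {(0,0) (0,1) (1,1)}
PSO∖claimed = {(1,1)}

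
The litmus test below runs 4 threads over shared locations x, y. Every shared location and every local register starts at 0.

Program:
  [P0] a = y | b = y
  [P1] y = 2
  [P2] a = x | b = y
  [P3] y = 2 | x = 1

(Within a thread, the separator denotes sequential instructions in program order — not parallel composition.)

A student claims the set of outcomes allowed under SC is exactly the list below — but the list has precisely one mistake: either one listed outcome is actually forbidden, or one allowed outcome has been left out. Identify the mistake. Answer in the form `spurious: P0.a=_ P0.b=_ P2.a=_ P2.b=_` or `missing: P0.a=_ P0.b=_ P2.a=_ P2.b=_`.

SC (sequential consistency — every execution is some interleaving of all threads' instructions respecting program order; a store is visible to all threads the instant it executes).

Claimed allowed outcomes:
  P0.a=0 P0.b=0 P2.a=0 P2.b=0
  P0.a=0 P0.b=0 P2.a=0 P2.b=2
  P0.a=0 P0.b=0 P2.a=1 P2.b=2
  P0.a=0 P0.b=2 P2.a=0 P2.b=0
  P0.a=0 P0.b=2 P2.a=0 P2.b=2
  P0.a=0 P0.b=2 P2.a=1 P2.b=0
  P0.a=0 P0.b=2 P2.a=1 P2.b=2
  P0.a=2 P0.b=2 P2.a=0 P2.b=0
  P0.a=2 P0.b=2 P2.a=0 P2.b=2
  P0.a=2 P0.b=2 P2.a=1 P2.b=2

outcome vector order: (P0.a,P0.b,P2.a,P2.b)
SC (9): (0,0,0,0); (0,0,0,2); (0,0,1,2); (0,2,0,0); (0,2,0,2); (0,2,1,2); (2,2,0,0); (2,2,0,2); (2,2,1,2)
claimed∖SC = {(0,2,1,0)}

spurious: P0.a=0 P0.b=2 P2.a=1 P2.b=0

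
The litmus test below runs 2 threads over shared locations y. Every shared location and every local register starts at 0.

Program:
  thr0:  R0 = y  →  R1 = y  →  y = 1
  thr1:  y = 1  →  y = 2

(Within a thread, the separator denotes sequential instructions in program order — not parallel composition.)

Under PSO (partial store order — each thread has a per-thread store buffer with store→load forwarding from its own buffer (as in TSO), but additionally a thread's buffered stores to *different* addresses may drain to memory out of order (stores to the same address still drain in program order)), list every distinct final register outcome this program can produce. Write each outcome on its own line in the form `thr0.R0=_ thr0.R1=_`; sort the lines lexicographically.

thr0.R0=0 thr0.R1=0
thr0.R0=0 thr0.R1=1
thr0.R0=0 thr0.R1=2
thr0.R0=1 thr0.R1=1
thr0.R0=1 thr0.R1=2
thr0.R0=2 thr0.R1=2

outcome vector order: (thr0.R0,thr0.R1)
|PSO outcomes| = 6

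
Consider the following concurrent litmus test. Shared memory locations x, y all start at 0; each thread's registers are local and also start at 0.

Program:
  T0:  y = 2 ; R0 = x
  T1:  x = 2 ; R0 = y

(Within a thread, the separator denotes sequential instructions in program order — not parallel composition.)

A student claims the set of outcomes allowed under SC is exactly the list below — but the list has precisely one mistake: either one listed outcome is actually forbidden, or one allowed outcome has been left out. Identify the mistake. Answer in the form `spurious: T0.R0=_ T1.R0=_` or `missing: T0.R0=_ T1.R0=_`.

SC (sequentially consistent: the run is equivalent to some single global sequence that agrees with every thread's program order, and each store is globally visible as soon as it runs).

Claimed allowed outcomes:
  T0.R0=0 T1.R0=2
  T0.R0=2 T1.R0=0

outcome vector order: (T0.R0,T1.R0)
SC (3): <0 2>, <2 0>, <2 2>
SC∖claimed = {<2 2>}

missing: T0.R0=2 T1.R0=2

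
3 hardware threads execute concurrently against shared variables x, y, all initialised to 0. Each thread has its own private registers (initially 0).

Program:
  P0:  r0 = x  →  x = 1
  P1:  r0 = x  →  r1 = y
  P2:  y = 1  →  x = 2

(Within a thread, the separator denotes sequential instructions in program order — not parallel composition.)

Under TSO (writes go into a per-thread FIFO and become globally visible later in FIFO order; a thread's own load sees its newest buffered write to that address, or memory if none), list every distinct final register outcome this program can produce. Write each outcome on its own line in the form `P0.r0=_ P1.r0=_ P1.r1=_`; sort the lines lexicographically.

P0.r0=0 P1.r0=0 P1.r1=0
P0.r0=0 P1.r0=0 P1.r1=1
P0.r0=0 P1.r0=1 P1.r1=0
P0.r0=0 P1.r0=1 P1.r1=1
P0.r0=0 P1.r0=2 P1.r1=1
P0.r0=2 P1.r0=0 P1.r1=0
P0.r0=2 P1.r0=0 P1.r1=1
P0.r0=2 P1.r0=1 P1.r1=1
P0.r0=2 P1.r0=2 P1.r1=1

outcome vector order: (P0.r0,P1.r0,P1.r1)
|TSO outcomes| = 9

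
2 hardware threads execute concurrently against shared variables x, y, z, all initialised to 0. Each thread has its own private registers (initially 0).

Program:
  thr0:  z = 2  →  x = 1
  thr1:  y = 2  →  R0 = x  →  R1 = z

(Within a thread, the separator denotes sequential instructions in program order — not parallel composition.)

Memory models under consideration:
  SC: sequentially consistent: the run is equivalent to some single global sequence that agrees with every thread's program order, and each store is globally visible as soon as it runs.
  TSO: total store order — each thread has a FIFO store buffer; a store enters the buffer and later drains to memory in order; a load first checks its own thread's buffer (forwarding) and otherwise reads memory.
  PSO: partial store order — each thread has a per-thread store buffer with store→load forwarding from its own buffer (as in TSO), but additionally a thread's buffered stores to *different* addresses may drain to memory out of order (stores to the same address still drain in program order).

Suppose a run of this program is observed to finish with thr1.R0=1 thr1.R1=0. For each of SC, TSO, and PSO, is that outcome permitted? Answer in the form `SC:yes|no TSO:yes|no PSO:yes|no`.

outcome vector order: (thr1.R0,thr1.R1)
SC (3): 00; 02; 12
TSO (3): 00; 02; 12
PSO (4): 00; 02; 10; 12
target 10 ∈ {PSO}

SC:no TSO:no PSO:yes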